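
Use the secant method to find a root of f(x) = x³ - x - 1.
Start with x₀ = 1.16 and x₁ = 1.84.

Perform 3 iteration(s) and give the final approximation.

f(x) = x³ - x - 1
x₀ = 1.16, x₁ = 1.84

Secant formula: x_{n+1} = x_n - f(x_n)(x_n - x_{n-1})/(f(x_n) - f(x_{n-1}))

Iteration 1:
  f(1.160000) = -0.599104
  f(1.840000) = 3.389504
  x_2 = 1.840000 - 3.389504×(1.840000 - 1.160000)/(3.389504 - (-0.599104))
       = 1.262139
Iteration 2:
  f(1.840000) = 3.389504
  f(1.262139) = -0.251560
  x_3 = 1.262139 - (-0.251560)×(1.262139 - 1.840000)/(-0.251560 - 3.389504)
       = 1.302063
Iteration 3:
  f(1.262139) = -0.251560
  f(1.302063) = -0.094588
  x_4 = 1.302063 - (-0.094588)×(1.302063 - 1.262139)/(-0.094588 - (-0.251560))
       = 1.326120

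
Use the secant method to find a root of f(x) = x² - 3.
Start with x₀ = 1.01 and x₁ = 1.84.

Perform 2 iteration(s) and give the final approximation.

f(x) = x² - 3
x₀ = 1.01, x₁ = 1.84

Secant formula: x_{n+1} = x_n - f(x_n)(x_n - x_{n-1})/(f(x_n) - f(x_{n-1}))

Iteration 1:
  f(1.010000) = -1.979900
  f(1.840000) = 0.385600
  x_2 = 1.840000 - 0.385600×(1.840000 - 1.010000)/(0.385600 - (-1.979900))
       = 1.704702
Iteration 2:
  f(1.840000) = 0.385600
  f(1.704702) = -0.093992
  x_3 = 1.704702 - (-0.093992)×(1.704702 - 1.840000)/(-0.093992 - 0.385600)
       = 1.731218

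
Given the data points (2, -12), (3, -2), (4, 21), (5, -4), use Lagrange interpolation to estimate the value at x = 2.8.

Lagrange interpolation formula:
P(x) = Σ yᵢ × Lᵢ(x)
where Lᵢ(x) = Π_{j≠i} (x - xⱼ)/(xᵢ - xⱼ)

L_0(2.8) = (2.8 - 3)/(2 - 3) × (2.8 - 4)/(2 - 4) × (2.8 - 5)/(2 - 5) = 0.088000
L_1(2.8) = (2.8 - 2)/(3 - 2) × (2.8 - 4)/(3 - 4) × (2.8 - 5)/(3 - 5) = 1.056000
L_2(2.8) = (2.8 - 2)/(4 - 2) × (2.8 - 3)/(4 - 3) × (2.8 - 5)/(4 - 5) = -0.176000
L_3(2.8) = (2.8 - 2)/(5 - 2) × (2.8 - 3)/(5 - 3) × (2.8 - 4)/(5 - 4) = 0.032000

P(2.8) = (-12)×L_0(2.8) + (-2)×L_1(2.8) + 21×L_2(2.8) + (-4)×L_3(2.8)
P(2.8) = -6.992000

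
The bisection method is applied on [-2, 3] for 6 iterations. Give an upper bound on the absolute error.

Bisection error bound: |error| ≤ (b-a)/2^n
|error| ≤ (3 - (-2))/2^6 = 5/2^6
|error| ≤ 0.0781250000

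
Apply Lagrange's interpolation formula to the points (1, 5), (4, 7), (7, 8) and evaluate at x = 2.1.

Lagrange interpolation formula:
P(x) = Σ yᵢ × Lᵢ(x)
where Lᵢ(x) = Π_{j≠i} (x - xⱼ)/(xᵢ - xⱼ)

L_0(2.1) = (2.1 - 4)/(1 - 4) × (2.1 - 7)/(1 - 7) = 0.517222
L_1(2.1) = (2.1 - 1)/(4 - 1) × (2.1 - 7)/(4 - 7) = 0.598889
L_2(2.1) = (2.1 - 1)/(7 - 1) × (2.1 - 4)/(7 - 4) = -0.116111

P(2.1) = 5×L_0(2.1) + 7×L_1(2.1) + 8×L_2(2.1)
P(2.1) = 5.849444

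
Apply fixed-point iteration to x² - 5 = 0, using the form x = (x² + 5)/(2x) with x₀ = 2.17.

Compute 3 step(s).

Equation: x² - 5 = 0
Fixed-point form: x = (x² + 5)/(2x)
x₀ = 2.17

x_1 = g(2.170000) = 2.237074
x_2 = g(2.237074) = 2.236068
x_3 = g(2.236068) = 2.236068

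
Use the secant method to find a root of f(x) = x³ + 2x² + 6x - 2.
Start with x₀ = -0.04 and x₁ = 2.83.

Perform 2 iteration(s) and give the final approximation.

f(x) = x³ + 2x² + 6x - 2
x₀ = -0.04, x₁ = 2.83

Secant formula: x_{n+1} = x_n - f(x_n)(x_n - x_{n-1})/(f(x_n) - f(x_{n-1}))

Iteration 1:
  f(-0.040000) = -2.236864
  f(2.830000) = 53.662987
  x_2 = 2.830000 - 53.662987×(2.830000 - (-0.040000))/(53.662987 - (-2.236864))
       = 0.074845
Iteration 2:
  f(2.830000) = 53.662987
  f(0.074845) = -1.539309
  x_3 = 0.074845 - (-1.539309)×(0.074845 - 2.830000)/(-1.539309 - 53.662987)
       = 0.151672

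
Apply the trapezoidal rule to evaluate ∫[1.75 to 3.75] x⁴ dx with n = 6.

f(x) = x⁴
a = 1.75, b = 3.75, n = 6
h = (b - a)/n = 0.333333

Trapezoidal rule: (h/2)[f(x₀) + 2f(x₁) + 2f(x₂) + ... + f(xₙ)]

x_0 = 1.7500, f(x_0) = 9.378906, coefficient = 1
x_1 = 2.0833, f(x_1) = 18.838011, coefficient = 2
x_2 = 2.4167, f(x_2) = 34.108845, coefficient = 2
x_3 = 2.7500, f(x_3) = 57.191406, coefficient = 2
x_4 = 3.0833, f(x_4) = 90.381993, coefficient = 2
x_5 = 3.4167, f(x_5) = 136.273196, coefficient = 2
x_6 = 3.7500, f(x_6) = 197.753906, coefficient = 1

I ≈ (0.333333/2) × 880.719715 = 146.786619
Exact value: 145.032813
Error: 1.753807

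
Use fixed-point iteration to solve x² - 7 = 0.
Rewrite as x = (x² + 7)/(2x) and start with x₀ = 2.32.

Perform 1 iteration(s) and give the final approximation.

Equation: x² - 7 = 0
Fixed-point form: x = (x² + 7)/(2x)
x₀ = 2.32

x_1 = g(2.320000) = 2.668621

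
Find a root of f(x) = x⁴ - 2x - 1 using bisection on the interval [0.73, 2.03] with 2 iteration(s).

f(x) = x⁴ - 2x - 1
Initial interval: [0.73, 2.03]

Iteration 1:
  c_1 = (0.730000 + 2.030000)/2 = 1.380000
  f(c_1) = f(1.380000) = -0.133261
  f(a) × f(c) ≥ 0, new interval: [1.380000, 2.030000]
Iteration 2:
  c_2 = (1.380000 + 2.030000)/2 = 1.705000
  f(c_2) = f(1.705000) = 4.040794
  f(a) × f(c) < 0, new interval: [1.380000, 1.705000]

After 2 iteration(s), the approximation is c_2 = 1.705000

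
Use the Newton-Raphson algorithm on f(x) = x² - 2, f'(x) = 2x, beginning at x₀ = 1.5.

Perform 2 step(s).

f(x) = x² - 2
f'(x) = 2x
x₀ = 1.5

Newton-Raphson formula: x_{n+1} = x_n - f(x_n)/f'(x_n)

Iteration 1:
  f(1.500000) = 0.250000
  f'(1.500000) = 3.000000
  x_1 = 1.500000 - 0.250000/3.000000 = 1.416667
Iteration 2:
  f(1.416667) = 0.006944
  f'(1.416667) = 2.833333
  x_2 = 1.416667 - 0.006944/2.833333 = 1.414216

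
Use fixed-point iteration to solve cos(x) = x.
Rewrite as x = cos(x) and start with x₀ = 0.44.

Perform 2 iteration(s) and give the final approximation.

Equation: cos(x) = x
Fixed-point form: x = cos(x)
x₀ = 0.44

x_1 = g(0.440000) = 0.904752
x_2 = g(0.904752) = 0.617881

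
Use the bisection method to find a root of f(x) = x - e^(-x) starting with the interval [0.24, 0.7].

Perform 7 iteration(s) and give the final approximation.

f(x) = x - e^(-x)
Initial interval: [0.24, 0.7]

Iteration 1:
  c_1 = (0.240000 + 0.700000)/2 = 0.470000
  f(c_1) = f(0.470000) = -0.155002
  f(a) × f(c) ≥ 0, new interval: [0.470000, 0.700000]
Iteration 2:
  c_2 = (0.470000 + 0.700000)/2 = 0.585000
  f(c_2) = f(0.585000) = 0.027894
  f(a) × f(c) < 0, new interval: [0.470000, 0.585000]
Iteration 3:
  c_3 = (0.470000 + 0.585000)/2 = 0.527500
  f(c_3) = f(0.527500) = -0.062578
  f(a) × f(c) ≥ 0, new interval: [0.527500, 0.585000]
Iteration 4:
  c_4 = (0.527500 + 0.585000)/2 = 0.556250
  f(c_4) = f(0.556250) = -0.017105
  f(a) × f(c) ≥ 0, new interval: [0.556250, 0.585000]
Iteration 5:
  c_5 = (0.556250 + 0.585000)/2 = 0.570625
  f(c_5) = f(0.570625) = 0.005453
  f(a) × f(c) < 0, new interval: [0.556250, 0.570625]
Iteration 6:
  c_6 = (0.556250 + 0.570625)/2 = 0.563437
  f(c_6) = f(0.563437) = -0.005811
  f(a) × f(c) ≥ 0, new interval: [0.563437, 0.570625]
Iteration 7:
  c_7 = (0.563437 + 0.570625)/2 = 0.567031
  f(c_7) = f(0.567031) = -0.000176
  f(a) × f(c) ≥ 0, new interval: [0.567031, 0.570625]

After 7 iteration(s), the approximation is c_7 = 0.567031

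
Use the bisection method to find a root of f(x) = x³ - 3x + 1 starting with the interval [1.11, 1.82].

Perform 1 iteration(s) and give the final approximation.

f(x) = x³ - 3x + 1
Initial interval: [1.11, 1.82]

Iteration 1:
  c_1 = (1.110000 + 1.820000)/2 = 1.465000
  f(c_1) = f(1.465000) = -0.250780
  f(a) × f(c) ≥ 0, new interval: [1.465000, 1.820000]

After 1 iteration(s), the approximation is c_1 = 1.465000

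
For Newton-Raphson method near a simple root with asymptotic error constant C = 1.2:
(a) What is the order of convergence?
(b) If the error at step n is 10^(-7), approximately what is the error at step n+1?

(a) Newton-Raphson has quadratic (order 2) convergence near simple roots.
    This means |e_{n+1}| ≈ C|e_n|².

(b) With |e_n| = 10^(-7) and C = 1.2:
    |e_{n+1}| ≈ 1.2 × (10^(-7))² = 1.2 × 10^(-14)

(a) 2 (quadratic); (b) |e_{n+1}| ≈ 1.200e-14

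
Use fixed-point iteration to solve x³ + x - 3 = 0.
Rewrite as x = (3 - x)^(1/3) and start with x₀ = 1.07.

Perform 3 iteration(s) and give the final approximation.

Equation: x³ + x - 3 = 0
Fixed-point form: x = (3 - x)^(1/3)
x₀ = 1.07

x_1 = g(1.070000) = 1.245047
x_2 = g(1.245047) = 1.206207
x_3 = g(1.206207) = 1.215041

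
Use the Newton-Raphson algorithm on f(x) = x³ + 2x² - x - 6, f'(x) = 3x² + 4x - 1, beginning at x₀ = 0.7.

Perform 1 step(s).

f(x) = x³ + 2x² - x - 6
f'(x) = 3x² + 4x - 1
x₀ = 0.7

Newton-Raphson formula: x_{n+1} = x_n - f(x_n)/f'(x_n)

Iteration 1:
  f(0.700000) = -5.377000
  f'(0.700000) = 3.270000
  x_1 = 0.700000 - (-5.377000)/3.270000 = 2.344343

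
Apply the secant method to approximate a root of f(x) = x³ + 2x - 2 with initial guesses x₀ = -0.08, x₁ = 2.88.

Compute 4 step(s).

f(x) = x³ + 2x - 2
x₀ = -0.08, x₁ = 2.88

Secant formula: x_{n+1} = x_n - f(x_n)(x_n - x_{n-1})/(f(x_n) - f(x_{n-1}))

Iteration 1:
  f(-0.080000) = -2.160512
  f(2.880000) = 27.647872
  x_2 = 2.880000 - 27.647872×(2.880000 - (-0.080000))/(27.647872 - (-2.160512))
       = 0.134541
Iteration 2:
  f(2.880000) = 27.647872
  f(0.134541) = -1.728483
  x_3 = 0.134541 - (-1.728483)×(0.134541 - 2.880000)/(-1.728483 - 27.647872)
       = 0.296082
Iteration 3:
  f(0.134541) = -1.728483
  f(0.296082) = -1.381881
  x_4 = 0.296082 - (-1.381881)×(0.296082 - 0.134541)/(-1.381881 - (-1.728483))
       = 0.940135
Iteration 4:
  f(0.296082) = -1.381881
  f(0.940135) = 0.711211
  x_5 = 0.940135 - 0.711211×(0.940135 - 0.296082)/(0.711211 - (-1.381881))
       = 0.721292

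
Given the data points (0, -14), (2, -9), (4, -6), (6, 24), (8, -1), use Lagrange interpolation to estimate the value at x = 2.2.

Lagrange interpolation formula:
P(x) = Σ yᵢ × Lᵢ(x)
where Lᵢ(x) = Π_{j≠i} (x - xⱼ)/(xᵢ - xⱼ)

L_0(2.2) = (2.2 - 2)/(0 - 2) × (2.2 - 4)/(0 - 4) × (2.2 - 6)/(0 - 6) × (2.2 - 8)/(0 - 8) = -0.020663
L_1(2.2) = (2.2 - 0)/(2 - 0) × (2.2 - 4)/(2 - 4) × (2.2 - 6)/(2 - 6) × (2.2 - 8)/(2 - 8) = 0.909150
L_2(2.2) = (2.2 - 0)/(4 - 0) × (2.2 - 2)/(4 - 2) × (2.2 - 6)/(4 - 6) × (2.2 - 8)/(4 - 8) = 0.151525
L_3(2.2) = (2.2 - 0)/(6 - 0) × (2.2 - 2)/(6 - 2) × (2.2 - 4)/(6 - 4) × (2.2 - 8)/(6 - 8) = -0.047850
L_4(2.2) = (2.2 - 0)/(8 - 0) × (2.2 - 2)/(8 - 2) × (2.2 - 4)/(8 - 4) × (2.2 - 6)/(8 - 6) = 0.007838

P(2.2) = (-14)×L_0(2.2) + (-9)×L_1(2.2) + (-6)×L_2(2.2) + 24×L_3(2.2) + (-1)×L_4(2.2)
P(2.2) = -9.958463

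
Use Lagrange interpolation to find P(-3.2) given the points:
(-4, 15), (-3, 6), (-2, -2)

Lagrange interpolation formula:
P(x) = Σ yᵢ × Lᵢ(x)
where Lᵢ(x) = Π_{j≠i} (x - xⱼ)/(xᵢ - xⱼ)

L_0(-3.2) = (-3.2 - (-3))/(-4 - (-3)) × (-3.2 - (-2))/(-4 - (-2)) = 0.120000
L_1(-3.2) = (-3.2 - (-4))/(-3 - (-4)) × (-3.2 - (-2))/(-3 - (-2)) = 0.960000
L_2(-3.2) = (-3.2 - (-4))/(-2 - (-4)) × (-3.2 - (-3))/(-2 - (-3)) = -0.080000

P(-3.2) = 15×L_0(-3.2) + 6×L_1(-3.2) + (-2)×L_2(-3.2)
P(-3.2) = 7.720000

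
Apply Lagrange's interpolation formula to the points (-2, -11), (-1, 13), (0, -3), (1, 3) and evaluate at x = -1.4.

Lagrange interpolation formula:
P(x) = Σ yᵢ × Lᵢ(x)
where Lᵢ(x) = Π_{j≠i} (x - xⱼ)/(xᵢ - xⱼ)

L_0(-1.4) = (-1.4 - (-1))/(-2 - (-1)) × (-1.4 - 0)/(-2 - 0) × (-1.4 - 1)/(-2 - 1) = 0.224000
L_1(-1.4) = (-1.4 - (-2))/(-1 - (-2)) × (-1.4 - 0)/(-1 - 0) × (-1.4 - 1)/(-1 - 1) = 1.008000
L_2(-1.4) = (-1.4 - (-2))/(0 - (-2)) × (-1.4 - (-1))/(0 - (-1)) × (-1.4 - 1)/(0 - 1) = -0.288000
L_3(-1.4) = (-1.4 - (-2))/(1 - (-2)) × (-1.4 - (-1))/(1 - (-1)) × (-1.4 - 0)/(1 - 0) = 0.056000

P(-1.4) = (-11)×L_0(-1.4) + 13×L_1(-1.4) + (-3)×L_2(-1.4) + 3×L_3(-1.4)
P(-1.4) = 11.672000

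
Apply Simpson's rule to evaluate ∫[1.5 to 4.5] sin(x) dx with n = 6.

f(x) = sin(x)
a = 1.5, b = 4.5, n = 6
h = (b - a)/n = 0.500000

Simpson's rule: (h/3)[f(x₀) + 4f(x₁) + 2f(x₂) + ... + f(xₙ)]

x_0 = 1.5000, f(x_0) = 0.997495, coefficient = 1
x_1 = 2.0000, f(x_1) = 0.909297, coefficient = 4
x_2 = 2.5000, f(x_2) = 0.598472, coefficient = 2
x_3 = 3.0000, f(x_3) = 0.141120, coefficient = 4
x_4 = 3.5000, f(x_4) = -0.350783, coefficient = 2
x_5 = 4.0000, f(x_5) = -0.756802, coefficient = 4
x_6 = 4.5000, f(x_6) = -0.977530, coefficient = 1

I ≈ (0.500000/3) × 1.689802 = 0.281634
Exact value: 0.281533
Error: 0.000101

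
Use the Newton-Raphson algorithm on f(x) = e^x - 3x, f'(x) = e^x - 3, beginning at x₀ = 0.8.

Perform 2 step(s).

f(x) = e^x - 3x
f'(x) = e^x - 3
x₀ = 0.8

Newton-Raphson formula: x_{n+1} = x_n - f(x_n)/f'(x_n)

Iteration 1:
  f(0.800000) = -0.174459
  f'(0.800000) = -0.774459
  x_1 = 0.800000 - (-0.174459)/(-0.774459) = 0.574734
Iteration 2:
  f(0.574734) = 0.052456
  f'(0.574734) = -1.223342
  x_2 = 0.574734 - 0.052456/(-1.223342) = 0.617613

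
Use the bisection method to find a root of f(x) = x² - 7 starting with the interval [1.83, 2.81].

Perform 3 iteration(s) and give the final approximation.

f(x) = x² - 7
Initial interval: [1.83, 2.81]

Iteration 1:
  c_1 = (1.830000 + 2.810000)/2 = 2.320000
  f(c_1) = f(2.320000) = -1.617600
  f(a) × f(c) ≥ 0, new interval: [2.320000, 2.810000]
Iteration 2:
  c_2 = (2.320000 + 2.810000)/2 = 2.565000
  f(c_2) = f(2.565000) = -0.420775
  f(a) × f(c) ≥ 0, new interval: [2.565000, 2.810000]
Iteration 3:
  c_3 = (2.565000 + 2.810000)/2 = 2.687500
  f(c_3) = f(2.687500) = 0.222656
  f(a) × f(c) < 0, new interval: [2.565000, 2.687500]

After 3 iteration(s), the approximation is c_3 = 2.687500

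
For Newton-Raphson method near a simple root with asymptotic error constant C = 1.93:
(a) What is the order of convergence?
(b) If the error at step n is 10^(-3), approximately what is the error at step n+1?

(a) Newton-Raphson has quadratic (order 2) convergence near simple roots.
    This means |e_{n+1}| ≈ C|e_n|².

(b) With |e_n| = 10^(-3) and C = 1.93:
    |e_{n+1}| ≈ 1.93 × (10^(-3))² = 1.93 × 10^(-6)

(a) 2 (quadratic); (b) |e_{n+1}| ≈ 1.930e-06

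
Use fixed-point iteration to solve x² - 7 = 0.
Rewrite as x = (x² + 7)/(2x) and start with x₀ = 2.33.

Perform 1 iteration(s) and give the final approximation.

Equation: x² - 7 = 0
Fixed-point form: x = (x² + 7)/(2x)
x₀ = 2.33

x_1 = g(2.330000) = 2.667146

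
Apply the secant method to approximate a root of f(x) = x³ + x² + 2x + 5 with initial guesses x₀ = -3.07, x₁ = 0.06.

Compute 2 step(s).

f(x) = x³ + x² + 2x + 5
x₀ = -3.07, x₁ = 0.06

Secant formula: x_{n+1} = x_n - f(x_n)(x_n - x_{n-1})/(f(x_n) - f(x_{n-1}))

Iteration 1:
  f(-3.070000) = -20.649543
  f(0.060000) = 5.123816
  x_2 = 0.060000 - 5.123816×(0.060000 - (-3.070000))/(5.123816 - (-20.649543))
       = -0.562253
Iteration 2:
  f(0.060000) = 5.123816
  f(-0.562253) = 4.013879
  x_3 = -0.562253 - 4.013879×(-0.562253 - 0.060000)/(4.013879 - 5.123816)
       = -2.812512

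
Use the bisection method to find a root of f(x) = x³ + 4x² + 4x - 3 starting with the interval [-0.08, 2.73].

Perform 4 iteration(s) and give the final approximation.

f(x) = x³ + 4x² + 4x - 3
Initial interval: [-0.08, 2.73]

Iteration 1:
  c_1 = (-0.080000 + 2.730000)/2 = 1.325000
  f(c_1) = f(1.325000) = 11.648703
  f(a) × f(c) < 0, new interval: [-0.080000, 1.325000]
Iteration 2:
  c_2 = (-0.080000 + 1.325000)/2 = 0.622500
  f(c_2) = f(0.622500) = 1.281248
  f(a) × f(c) < 0, new interval: [-0.080000, 0.622500]
Iteration 3:
  c_3 = (-0.080000 + 0.622500)/2 = 0.271250
  f(c_3) = f(0.271250) = -1.600736
  f(a) × f(c) ≥ 0, new interval: [0.271250, 0.622500]
Iteration 4:
  c_4 = (0.271250 + 0.622500)/2 = 0.446875
  f(c_4) = f(0.446875) = -0.324471
  f(a) × f(c) ≥ 0, new interval: [0.446875, 0.622500]

After 4 iteration(s), the approximation is c_4 = 0.446875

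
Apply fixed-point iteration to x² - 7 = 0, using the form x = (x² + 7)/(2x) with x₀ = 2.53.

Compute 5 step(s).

Equation: x² - 7 = 0
Fixed-point form: x = (x² + 7)/(2x)
x₀ = 2.53

x_1 = g(2.530000) = 2.648399
x_2 = g(2.648399) = 2.645753
x_3 = g(2.645753) = 2.645751
x_4 = g(2.645751) = 2.645751
x_5 = g(2.645751) = 2.645751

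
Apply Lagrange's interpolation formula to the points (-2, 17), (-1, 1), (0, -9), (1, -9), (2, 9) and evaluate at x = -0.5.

Lagrange interpolation formula:
P(x) = Σ yᵢ × Lᵢ(x)
where Lᵢ(x) = Π_{j≠i} (x - xⱼ)/(xᵢ - xⱼ)

L_0(-0.5) = (-0.5 - (-1))/(-2 - (-1)) × (-0.5 - 0)/(-2 - 0) × (-0.5 - 1)/(-2 - 1) × (-0.5 - 2)/(-2 - 2) = -0.039062
L_1(-0.5) = (-0.5 - (-2))/(-1 - (-2)) × (-0.5 - 0)/(-1 - 0) × (-0.5 - 1)/(-1 - 1) × (-0.5 - 2)/(-1 - 2) = 0.468750
L_2(-0.5) = (-0.5 - (-2))/(0 - (-2)) × (-0.5 - (-1))/(0 - (-1)) × (-0.5 - 1)/(0 - 1) × (-0.5 - 2)/(0 - 2) = 0.703125
L_3(-0.5) = (-0.5 - (-2))/(1 - (-2)) × (-0.5 - (-1))/(1 - (-1)) × (-0.5 - 0)/(1 - 0) × (-0.5 - 2)/(1 - 2) = -0.156250
L_4(-0.5) = (-0.5 - (-2))/(2 - (-2)) × (-0.5 - (-1))/(2 - (-1)) × (-0.5 - 0)/(2 - 0) × (-0.5 - 1)/(2 - 1) = 0.023438

P(-0.5) = 17×L_0(-0.5) + 1×L_1(-0.5) + (-9)×L_2(-0.5) + (-9)×L_3(-0.5) + 9×L_4(-0.5)
P(-0.5) = -4.906250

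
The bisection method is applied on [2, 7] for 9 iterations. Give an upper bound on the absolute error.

Bisection error bound: |error| ≤ (b-a)/2^n
|error| ≤ (7 - 2)/2^9 = 5/2^9
|error| ≤ 0.0097656250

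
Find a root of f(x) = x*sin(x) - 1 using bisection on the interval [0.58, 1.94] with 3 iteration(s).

f(x) = x*sin(x) - 1
Initial interval: [0.58, 1.94]

Iteration 1:
  c_1 = (0.580000 + 1.940000)/2 = 1.260000
  f(c_1) = f(1.260000) = 0.199634
  f(a) × f(c) < 0, new interval: [0.580000, 1.260000]
Iteration 2:
  c_2 = (0.580000 + 1.260000)/2 = 0.920000
  f(c_2) = f(0.920000) = -0.268047
  f(a) × f(c) ≥ 0, new interval: [0.920000, 1.260000]
Iteration 3:
  c_3 = (0.920000 + 1.260000)/2 = 1.090000
  f(c_3) = f(1.090000) = -0.033577
  f(a) × f(c) ≥ 0, new interval: [1.090000, 1.260000]

After 3 iteration(s), the approximation is c_3 = 1.090000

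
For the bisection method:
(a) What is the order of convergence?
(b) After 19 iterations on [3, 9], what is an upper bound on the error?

(a) Bisection has linear (order 1) convergence; the error is halved each step.

(b) Error bound = (b-a)/2^n = (9 - 3)/2^{19}
    = 6/2^{19}

(a) 1 (linear); (b) error ≤ 1.14e-05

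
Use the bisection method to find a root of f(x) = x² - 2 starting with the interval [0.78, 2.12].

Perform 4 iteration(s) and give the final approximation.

f(x) = x² - 2
Initial interval: [0.78, 2.12]

Iteration 1:
  c_1 = (0.780000 + 2.120000)/2 = 1.450000
  f(c_1) = f(1.450000) = 0.102500
  f(a) × f(c) < 0, new interval: [0.780000, 1.450000]
Iteration 2:
  c_2 = (0.780000 + 1.450000)/2 = 1.115000
  f(c_2) = f(1.115000) = -0.756775
  f(a) × f(c) ≥ 0, new interval: [1.115000, 1.450000]
Iteration 3:
  c_3 = (1.115000 + 1.450000)/2 = 1.282500
  f(c_3) = f(1.282500) = -0.355194
  f(a) × f(c) ≥ 0, new interval: [1.282500, 1.450000]
Iteration 4:
  c_4 = (1.282500 + 1.450000)/2 = 1.366250
  f(c_4) = f(1.366250) = -0.133361
  f(a) × f(c) ≥ 0, new interval: [1.366250, 1.450000]

After 4 iteration(s), the approximation is c_4 = 1.366250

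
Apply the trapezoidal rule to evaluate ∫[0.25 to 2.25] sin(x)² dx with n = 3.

f(x) = sin(x)²
a = 0.25, b = 2.25, n = 3
h = (b - a)/n = 0.666667

Trapezoidal rule: (h/2)[f(x₀) + 2f(x₁) + 2f(x₂) + ... + f(xₙ)]

x_0 = 0.2500, f(x_0) = 0.061209, coefficient = 1
x_1 = 0.9167, f(x_1) = 0.629766, coefficient = 2
x_2 = 1.5833, f(x_2) = 0.999843, coefficient = 2
x_3 = 2.2500, f(x_3) = 0.605398, coefficient = 1

I ≈ (0.666667/2) × 3.925824 = 1.308608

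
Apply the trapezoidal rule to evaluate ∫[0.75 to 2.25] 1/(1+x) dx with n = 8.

f(x) = 1/(1+x)
a = 0.75, b = 2.25, n = 8
h = (b - a)/n = 0.187500

Trapezoidal rule: (h/2)[f(x₀) + 2f(x₁) + 2f(x₂) + ... + f(xₙ)]

x_0 = 0.7500, f(x_0) = 0.571429, coefficient = 1
x_1 = 0.9375, f(x_1) = 0.516129, coefficient = 2
x_2 = 1.1250, f(x_2) = 0.470588, coefficient = 2
x_3 = 1.3125, f(x_3) = 0.432432, coefficient = 2
x_4 = 1.5000, f(x_4) = 0.400000, coefficient = 2
x_5 = 1.6875, f(x_5) = 0.372093, coefficient = 2
x_6 = 1.8750, f(x_6) = 0.347826, coefficient = 2
x_7 = 2.0625, f(x_7) = 0.326531, coefficient = 2
x_8 = 2.2500, f(x_8) = 0.307692, coefficient = 1

I ≈ (0.187500/2) × 6.610320 = 0.619717
Exact value: 0.619039
Error: 0.000678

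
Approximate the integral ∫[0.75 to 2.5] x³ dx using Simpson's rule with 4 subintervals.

f(x) = x³
a = 0.75, b = 2.5, n = 4
h = (b - a)/n = 0.437500

Simpson's rule: (h/3)[f(x₀) + 4f(x₁) + 2f(x₂) + ... + f(xₙ)]

x_0 = 0.7500, f(x_0) = 0.421875, coefficient = 1
x_1 = 1.1875, f(x_1) = 1.674561, coefficient = 4
x_2 = 1.6250, f(x_2) = 4.291016, coefficient = 2
x_3 = 2.0625, f(x_3) = 8.773682, coefficient = 4
x_4 = 2.5000, f(x_4) = 15.625000, coefficient = 1

I ≈ (0.437500/3) × 66.421875 = 9.686523
Exact value: 9.686523
Error: 0.000000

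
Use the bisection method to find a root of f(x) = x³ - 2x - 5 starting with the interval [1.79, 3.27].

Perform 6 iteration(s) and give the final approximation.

f(x) = x³ - 2x - 5
Initial interval: [1.79, 3.27]

Iteration 1:
  c_1 = (1.790000 + 3.270000)/2 = 2.530000
  f(c_1) = f(2.530000) = 6.134277
  f(a) × f(c) < 0, new interval: [1.790000, 2.530000]
Iteration 2:
  c_2 = (1.790000 + 2.530000)/2 = 2.160000
  f(c_2) = f(2.160000) = 0.757696
  f(a) × f(c) < 0, new interval: [1.790000, 2.160000]
Iteration 3:
  c_3 = (1.790000 + 2.160000)/2 = 1.975000
  f(c_3) = f(1.975000) = -1.246266
  f(a) × f(c) ≥ 0, new interval: [1.975000, 2.160000]
Iteration 4:
  c_4 = (1.975000 + 2.160000)/2 = 2.067500
  f(c_4) = f(2.067500) = -0.297355
  f(a) × f(c) ≥ 0, new interval: [2.067500, 2.160000]
Iteration 5:
  c_5 = (2.067500 + 2.160000)/2 = 2.113750
  f(c_5) = f(2.113750) = 0.216606
  f(a) × f(c) < 0, new interval: [2.067500, 2.113750]
Iteration 6:
  c_6 = (2.067500 + 2.113750)/2 = 2.090625
  f(c_6) = f(2.090625) = -0.043728
  f(a) × f(c) ≥ 0, new interval: [2.090625, 2.113750]

After 6 iteration(s), the approximation is c_6 = 2.090625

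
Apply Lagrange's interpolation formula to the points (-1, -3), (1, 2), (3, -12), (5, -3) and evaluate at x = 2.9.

Lagrange interpolation formula:
P(x) = Σ yᵢ × Lᵢ(x)
where Lᵢ(x) = Π_{j≠i} (x - xⱼ)/(xᵢ - xⱼ)

L_0(2.9) = (2.9 - 1)/(-1 - 1) × (2.9 - 3)/(-1 - 3) × (2.9 - 5)/(-1 - 5) = -0.008313
L_1(2.9) = (2.9 - (-1))/(1 - (-1)) × (2.9 - 3)/(1 - 3) × (2.9 - 5)/(1 - 5) = 0.051188
L_2(2.9) = (2.9 - (-1))/(3 - (-1)) × (2.9 - 1)/(3 - 1) × (2.9 - 5)/(3 - 5) = 0.972562
L_3(2.9) = (2.9 - (-1))/(5 - (-1)) × (2.9 - 1)/(5 - 1) × (2.9 - 3)/(5 - 3) = -0.015438

P(2.9) = (-3)×L_0(2.9) + 2×L_1(2.9) + (-12)×L_2(2.9) + (-3)×L_3(2.9)
P(2.9) = -11.497125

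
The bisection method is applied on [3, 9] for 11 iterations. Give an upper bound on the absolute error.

Bisection error bound: |error| ≤ (b-a)/2^n
|error| ≤ (9 - 3)/2^11 = 6/2^11
|error| ≤ 0.0029296875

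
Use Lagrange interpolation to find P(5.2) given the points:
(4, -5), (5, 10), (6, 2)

Lagrange interpolation formula:
P(x) = Σ yᵢ × Lᵢ(x)
where Lᵢ(x) = Π_{j≠i} (x - xⱼ)/(xᵢ - xⱼ)

L_0(5.2) = (5.2 - 5)/(4 - 5) × (5.2 - 6)/(4 - 6) = -0.080000
L_1(5.2) = (5.2 - 4)/(5 - 4) × (5.2 - 6)/(5 - 6) = 0.960000
L_2(5.2) = (5.2 - 4)/(6 - 4) × (5.2 - 5)/(6 - 5) = 0.120000

P(5.2) = (-5)×L_0(5.2) + 10×L_1(5.2) + 2×L_2(5.2)
P(5.2) = 10.240000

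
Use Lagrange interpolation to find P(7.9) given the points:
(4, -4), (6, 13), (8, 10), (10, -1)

Lagrange interpolation formula:
P(x) = Σ yᵢ × Lᵢ(x)
where Lᵢ(x) = Π_{j≠i} (x - xⱼ)/(xᵢ - xⱼ)

L_0(7.9) = (7.9 - 6)/(4 - 6) × (7.9 - 8)/(4 - 8) × (7.9 - 10)/(4 - 10) = -0.008312
L_1(7.9) = (7.9 - 4)/(6 - 4) × (7.9 - 8)/(6 - 8) × (7.9 - 10)/(6 - 10) = 0.051187
L_2(7.9) = (7.9 - 4)/(8 - 4) × (7.9 - 6)/(8 - 6) × (7.9 - 10)/(8 - 10) = 0.972563
L_3(7.9) = (7.9 - 4)/(10 - 4) × (7.9 - 6)/(10 - 6) × (7.9 - 8)/(10 - 8) = -0.015437

P(7.9) = (-4)×L_0(7.9) + 13×L_1(7.9) + 10×L_2(7.9) + (-1)×L_3(7.9)
P(7.9) = 10.439750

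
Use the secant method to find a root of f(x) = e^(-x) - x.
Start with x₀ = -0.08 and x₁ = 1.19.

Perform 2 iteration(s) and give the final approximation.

f(x) = e^(-x) - x
x₀ = -0.08, x₁ = 1.19

Secant formula: x_{n+1} = x_n - f(x_n)(x_n - x_{n-1})/(f(x_n) - f(x_{n-1}))

Iteration 1:
  f(-0.080000) = 1.163287
  f(1.190000) = -0.885779
  x_2 = 1.190000 - (-0.885779)×(1.190000 - (-0.080000))/(-0.885779 - 1.163287)
       = 0.640999
Iteration 2:
  f(1.190000) = -0.885779
  f(0.640999) = -0.114233
  x_3 = 0.640999 - (-0.114233)×(0.640999 - 1.190000)/(-0.114233 - (-0.885779))
       = 0.559715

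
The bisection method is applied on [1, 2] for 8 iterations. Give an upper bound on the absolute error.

Bisection error bound: |error| ≤ (b-a)/2^n
|error| ≤ (2 - 1)/2^8 = 1/2^8
|error| ≤ 0.0039062500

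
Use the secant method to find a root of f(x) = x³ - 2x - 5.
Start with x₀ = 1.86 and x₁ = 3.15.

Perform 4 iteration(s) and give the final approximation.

f(x) = x³ - 2x - 5
x₀ = 1.86, x₁ = 3.15

Secant formula: x_{n+1} = x_n - f(x_n)(x_n - x_{n-1})/(f(x_n) - f(x_{n-1}))

Iteration 1:
  f(1.860000) = -2.285144
  f(3.150000) = 19.955875
  x_2 = 3.150000 - 19.955875×(3.150000 - 1.860000)/(19.955875 - (-2.285144))
       = 1.992540
Iteration 2:
  f(3.150000) = 19.955875
  f(1.992540) = -1.074262
  x_3 = 1.992540 - (-1.074262)×(1.992540 - 3.150000)/(-1.074262 - 19.955875)
       = 2.051666
Iteration 3:
  f(1.992540) = -1.074262
  f(2.051666) = -0.467187
  x_4 = 2.051666 - (-0.467187)×(2.051666 - 1.992540)/(-0.467187 - (-1.074262))
       = 2.097167
Iteration 4:
  f(2.051666) = -0.467187
  f(2.097167) = 0.029237
  x_5 = 2.097167 - 0.029237×(2.097167 - 2.051666)/(0.029237 - (-0.467187))
       = 2.094487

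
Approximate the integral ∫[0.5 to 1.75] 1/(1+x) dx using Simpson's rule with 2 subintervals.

f(x) = 1/(1+x)
a = 0.5, b = 1.75, n = 2
h = (b - a)/n = 0.625000

Simpson's rule: (h/3)[f(x₀) + 4f(x₁) + 2f(x₂) + ... + f(xₙ)]

x_0 = 0.5000, f(x_0) = 0.666667, coefficient = 1
x_1 = 1.1250, f(x_1) = 0.470588, coefficient = 4
x_2 = 1.7500, f(x_2) = 0.363636, coefficient = 1

I ≈ (0.625000/3) × 2.912656 = 0.606803
Exact value: 0.606136
Error: 0.000668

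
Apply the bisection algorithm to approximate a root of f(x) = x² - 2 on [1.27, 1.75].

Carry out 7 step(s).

f(x) = x² - 2
Initial interval: [1.27, 1.75]

Iteration 1:
  c_1 = (1.270000 + 1.750000)/2 = 1.510000
  f(c_1) = f(1.510000) = 0.280100
  f(a) × f(c) < 0, new interval: [1.270000, 1.510000]
Iteration 2:
  c_2 = (1.270000 + 1.510000)/2 = 1.390000
  f(c_2) = f(1.390000) = -0.067900
  f(a) × f(c) ≥ 0, new interval: [1.390000, 1.510000]
Iteration 3:
  c_3 = (1.390000 + 1.510000)/2 = 1.450000
  f(c_3) = f(1.450000) = 0.102500
  f(a) × f(c) < 0, new interval: [1.390000, 1.450000]
Iteration 4:
  c_4 = (1.390000 + 1.450000)/2 = 1.420000
  f(c_4) = f(1.420000) = 0.016400
  f(a) × f(c) < 0, new interval: [1.390000, 1.420000]
Iteration 5:
  c_5 = (1.390000 + 1.420000)/2 = 1.405000
  f(c_5) = f(1.405000) = -0.025975
  f(a) × f(c) ≥ 0, new interval: [1.405000, 1.420000]
Iteration 6:
  c_6 = (1.405000 + 1.420000)/2 = 1.412500
  f(c_6) = f(1.412500) = -0.004844
  f(a) × f(c) ≥ 0, new interval: [1.412500, 1.420000]
Iteration 7:
  c_7 = (1.412500 + 1.420000)/2 = 1.416250
  f(c_7) = f(1.416250) = 0.005764
  f(a) × f(c) < 0, new interval: [1.412500, 1.416250]

After 7 iteration(s), the approximation is c_7 = 1.416250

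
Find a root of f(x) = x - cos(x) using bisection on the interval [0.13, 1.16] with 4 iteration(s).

f(x) = x - cos(x)
Initial interval: [0.13, 1.16]

Iteration 1:
  c_1 = (0.130000 + 1.160000)/2 = 0.645000
  f(c_1) = f(0.645000) = -0.154100
  f(a) × f(c) ≥ 0, new interval: [0.645000, 1.160000]
Iteration 2:
  c_2 = (0.645000 + 1.160000)/2 = 0.902500
  f(c_2) = f(0.902500) = 0.282850
  f(a) × f(c) < 0, new interval: [0.645000, 0.902500]
Iteration 3:
  c_3 = (0.645000 + 0.902500)/2 = 0.773750
  f(c_3) = f(0.773750) = 0.058455
  f(a) × f(c) < 0, new interval: [0.645000, 0.773750]
Iteration 4:
  c_4 = (0.645000 + 0.773750)/2 = 0.709375
  f(c_4) = f(0.709375) = -0.049394
  f(a) × f(c) ≥ 0, new interval: [0.709375, 0.773750]

After 4 iteration(s), the approximation is c_4 = 0.709375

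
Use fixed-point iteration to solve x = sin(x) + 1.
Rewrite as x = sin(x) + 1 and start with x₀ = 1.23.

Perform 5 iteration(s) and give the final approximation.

Equation: x = sin(x) + 1
Fixed-point form: x = sin(x) + 1
x₀ = 1.23

x_1 = g(1.230000) = 1.942489
x_2 = g(1.942489) = 1.931714
x_3 = g(1.931714) = 1.935573
x_4 = g(1.935573) = 1.934203
x_5 = g(1.934203) = 1.934691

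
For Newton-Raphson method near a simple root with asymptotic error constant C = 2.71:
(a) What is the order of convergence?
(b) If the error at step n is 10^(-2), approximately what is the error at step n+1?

(a) Newton-Raphson has quadratic (order 2) convergence near simple roots.
    This means |e_{n+1}| ≈ C|e_n|².

(b) With |e_n| = 10^(-2) and C = 2.71:
    |e_{n+1}| ≈ 2.71 × (10^(-2))² = 2.71 × 10^(-4)

(a) 2 (quadratic); (b) |e_{n+1}| ≈ 2.710e-04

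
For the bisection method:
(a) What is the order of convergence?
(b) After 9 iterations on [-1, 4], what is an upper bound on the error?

(a) Bisection has linear (order 1) convergence; the error is halved each step.

(b) Error bound = (b-a)/2^n = (4 - (-1))/2^{9}
    = 5/2^{9}

(a) 1 (linear); (b) error ≤ 9.77e-03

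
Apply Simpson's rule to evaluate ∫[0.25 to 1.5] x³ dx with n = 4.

f(x) = x³
a = 0.25, b = 1.5, n = 4
h = (b - a)/n = 0.312500

Simpson's rule: (h/3)[f(x₀) + 4f(x₁) + 2f(x₂) + ... + f(xₙ)]

x_0 = 0.2500, f(x_0) = 0.015625, coefficient = 1
x_1 = 0.5625, f(x_1) = 0.177979, coefficient = 4
x_2 = 0.8750, f(x_2) = 0.669922, coefficient = 2
x_3 = 1.1875, f(x_3) = 1.674561, coefficient = 4
x_4 = 1.5000, f(x_4) = 3.375000, coefficient = 1

I ≈ (0.312500/3) × 12.140625 = 1.264648
Exact value: 1.264648
Error: 0.000000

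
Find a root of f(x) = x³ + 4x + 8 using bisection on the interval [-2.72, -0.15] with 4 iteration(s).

f(x) = x³ + 4x + 8
Initial interval: [-2.72, -0.15]

Iteration 1:
  c_1 = (-2.720000 + (-0.150000))/2 = -1.435000
  f(c_1) = f(-1.435000) = -0.694988
  f(a) × f(c) ≥ 0, new interval: [-1.435000, -0.150000]
Iteration 2:
  c_2 = (-1.435000 + (-0.150000))/2 = -0.792500
  f(c_2) = f(-0.792500) = 4.332265
  f(a) × f(c) < 0, new interval: [-1.435000, -0.792500]
Iteration 3:
  c_3 = (-1.435000 + (-0.792500))/2 = -1.113750
  f(c_3) = f(-1.113750) = 2.163461
  f(a) × f(c) < 0, new interval: [-1.435000, -1.113750]
Iteration 4:
  c_4 = (-1.435000 + (-1.113750))/2 = -1.274375
  f(c_4) = f(-1.274375) = 0.832875
  f(a) × f(c) < 0, new interval: [-1.435000, -1.274375]

After 4 iteration(s), the approximation is c_4 = -1.274375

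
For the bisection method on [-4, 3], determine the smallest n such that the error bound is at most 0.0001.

We need (b-a)/2^n ≤ 0.0001
(3 - (-4))/2^n ≤ 0.0001
7/2^n ≤ 0.0001
2^n ≥ 70000
n ≥ log₂(70000) = 16.10
n ≥ 17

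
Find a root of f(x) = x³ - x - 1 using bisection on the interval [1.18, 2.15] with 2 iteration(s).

f(x) = x³ - x - 1
Initial interval: [1.18, 2.15]

Iteration 1:
  c_1 = (1.180000 + 2.150000)/2 = 1.665000
  f(c_1) = f(1.665000) = 1.950755
  f(a) × f(c) < 0, new interval: [1.180000, 1.665000]
Iteration 2:
  c_2 = (1.180000 + 1.665000)/2 = 1.422500
  f(c_2) = f(1.422500) = 0.455938
  f(a) × f(c) < 0, new interval: [1.180000, 1.422500]

After 2 iteration(s), the approximation is c_2 = 1.422500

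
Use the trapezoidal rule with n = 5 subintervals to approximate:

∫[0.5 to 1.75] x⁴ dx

f(x) = x⁴
a = 0.5, b = 1.75, n = 5
h = (b - a)/n = 0.250000

Trapezoidal rule: (h/2)[f(x₀) + 2f(x₁) + 2f(x₂) + ... + f(xₙ)]

x_0 = 0.5000, f(x_0) = 0.062500, coefficient = 1
x_1 = 0.7500, f(x_1) = 0.316406, coefficient = 2
x_2 = 1.0000, f(x_2) = 1.000000, coefficient = 2
x_3 = 1.2500, f(x_3) = 2.441406, coefficient = 2
x_4 = 1.5000, f(x_4) = 5.062500, coefficient = 2
x_5 = 1.7500, f(x_5) = 9.378906, coefficient = 1

I ≈ (0.250000/2) × 27.082031 = 3.385254
Exact value: 3.276367
Error: 0.108887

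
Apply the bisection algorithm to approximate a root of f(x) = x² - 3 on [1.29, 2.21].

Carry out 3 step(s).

f(x) = x² - 3
Initial interval: [1.29, 2.21]

Iteration 1:
  c_1 = (1.290000 + 2.210000)/2 = 1.750000
  f(c_1) = f(1.750000) = 0.062500
  f(a) × f(c) < 0, new interval: [1.290000, 1.750000]
Iteration 2:
  c_2 = (1.290000 + 1.750000)/2 = 1.520000
  f(c_2) = f(1.520000) = -0.689600
  f(a) × f(c) ≥ 0, new interval: [1.520000, 1.750000]
Iteration 3:
  c_3 = (1.520000 + 1.750000)/2 = 1.635000
  f(c_3) = f(1.635000) = -0.326775
  f(a) × f(c) ≥ 0, new interval: [1.635000, 1.750000]

After 3 iteration(s), the approximation is c_3 = 1.635000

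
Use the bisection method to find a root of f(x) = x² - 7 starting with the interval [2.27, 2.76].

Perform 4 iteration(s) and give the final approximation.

f(x) = x² - 7
Initial interval: [2.27, 2.76]

Iteration 1:
  c_1 = (2.270000 + 2.760000)/2 = 2.515000
  f(c_1) = f(2.515000) = -0.674775
  f(a) × f(c) ≥ 0, new interval: [2.515000, 2.760000]
Iteration 2:
  c_2 = (2.515000 + 2.760000)/2 = 2.637500
  f(c_2) = f(2.637500) = -0.043594
  f(a) × f(c) ≥ 0, new interval: [2.637500, 2.760000]
Iteration 3:
  c_3 = (2.637500 + 2.760000)/2 = 2.698750
  f(c_3) = f(2.698750) = 0.283252
  f(a) × f(c) < 0, new interval: [2.637500, 2.698750]
Iteration 4:
  c_4 = (2.637500 + 2.698750)/2 = 2.668125
  f(c_4) = f(2.668125) = 0.118891
  f(a) × f(c) < 0, new interval: [2.637500, 2.668125]

After 4 iteration(s), the approximation is c_4 = 2.668125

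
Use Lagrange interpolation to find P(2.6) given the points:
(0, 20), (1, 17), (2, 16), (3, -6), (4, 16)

Lagrange interpolation formula:
P(x) = Σ yᵢ × Lᵢ(x)
where Lᵢ(x) = Π_{j≠i} (x - xⱼ)/(xᵢ - xⱼ)

L_0(2.6) = (2.6 - 1)/(0 - 1) × (2.6 - 2)/(0 - 2) × (2.6 - 3)/(0 - 3) × (2.6 - 4)/(0 - 4) = 0.022400
L_1(2.6) = (2.6 - 0)/(1 - 0) × (2.6 - 2)/(1 - 2) × (2.6 - 3)/(1 - 3) × (2.6 - 4)/(1 - 4) = -0.145600
L_2(2.6) = (2.6 - 0)/(2 - 0) × (2.6 - 1)/(2 - 1) × (2.6 - 3)/(2 - 3) × (2.6 - 4)/(2 - 4) = 0.582400
L_3(2.6) = (2.6 - 0)/(3 - 0) × (2.6 - 1)/(3 - 1) × (2.6 - 2)/(3 - 2) × (2.6 - 4)/(3 - 4) = 0.582400
L_4(2.6) = (2.6 - 0)/(4 - 0) × (2.6 - 1)/(4 - 1) × (2.6 - 2)/(4 - 2) × (2.6 - 3)/(4 - 3) = -0.041600

P(2.6) = 20×L_0(2.6) + 17×L_1(2.6) + 16×L_2(2.6) + (-6)×L_3(2.6) + 16×L_4(2.6)
P(2.6) = 3.131200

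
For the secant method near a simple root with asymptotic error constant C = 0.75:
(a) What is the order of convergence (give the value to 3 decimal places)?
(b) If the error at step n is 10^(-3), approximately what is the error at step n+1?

(a) Secant method has superlinear convergence with order φ = (1+√5)/2 ≈ 1.618.
    This means |e_{n+1}| ≈ C|e_n|^1.618.

(b) With |e_n| = 10^(-3) and C = 0.75:
    |e_{n+1}| ≈ 0.75 × (10^(-3))^1.618 = 0.75 × 10^(-4.85)

(a) ≈ 1.618 (golden ratio); (b) |e_{n+1}| ≈ 1.049e-05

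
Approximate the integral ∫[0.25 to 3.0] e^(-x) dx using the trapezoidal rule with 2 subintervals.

f(x) = e^(-x)
a = 0.25, b = 3.0, n = 2
h = (b - a)/n = 1.375000

Trapezoidal rule: (h/2)[f(x₀) + 2f(x₁) + 2f(x₂) + ... + f(xₙ)]

x_0 = 0.2500, f(x_0) = 0.778801, coefficient = 1
x_1 = 1.6250, f(x_1) = 0.196912, coefficient = 2
x_2 = 3.0000, f(x_2) = 0.049787, coefficient = 1

I ≈ (1.375000/2) × 1.222411 = 0.840408
Exact value: 0.729014
Error: 0.111394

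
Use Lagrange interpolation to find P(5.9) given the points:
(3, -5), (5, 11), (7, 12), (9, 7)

Lagrange interpolation formula:
P(x) = Σ yᵢ × Lᵢ(x)
where Lᵢ(x) = Π_{j≠i} (x - xⱼ)/(xᵢ - xⱼ)

L_0(5.9) = (5.9 - 5)/(3 - 5) × (5.9 - 7)/(3 - 7) × (5.9 - 9)/(3 - 9) = -0.063937
L_1(5.9) = (5.9 - 3)/(5 - 3) × (5.9 - 7)/(5 - 7) × (5.9 - 9)/(5 - 9) = 0.618062
L_2(5.9) = (5.9 - 3)/(7 - 3) × (5.9 - 5)/(7 - 5) × (5.9 - 9)/(7 - 9) = 0.505688
L_3(5.9) = (5.9 - 3)/(9 - 3) × (5.9 - 5)/(9 - 5) × (5.9 - 7)/(9 - 7) = -0.059813

P(5.9) = (-5)×L_0(5.9) + 11×L_1(5.9) + 12×L_2(5.9) + 7×L_3(5.9)
P(5.9) = 12.767937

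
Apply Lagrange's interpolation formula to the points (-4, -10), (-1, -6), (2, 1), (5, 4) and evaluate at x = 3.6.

Lagrange interpolation formula:
P(x) = Σ yᵢ × Lᵢ(x)
where Lᵢ(x) = Π_{j≠i} (x - xⱼ)/(xᵢ - xⱼ)

L_0(3.6) = (3.6 - (-1))/(-4 - (-1)) × (3.6 - 2)/(-4 - 2) × (3.6 - 5)/(-4 - 5) = 0.063605
L_1(3.6) = (3.6 - (-4))/(-1 - (-4)) × (3.6 - 2)/(-1 - 2) × (3.6 - 5)/(-1 - 5) = -0.315259
L_2(3.6) = (3.6 - (-4))/(2 - (-4)) × (3.6 - (-1))/(2 - (-1)) × (3.6 - 5)/(2 - 5) = 0.906370
L_3(3.6) = (3.6 - (-4))/(5 - (-4)) × (3.6 - (-1))/(5 - (-1)) × (3.6 - 2)/(5 - 2) = 0.345284

P(3.6) = (-10)×L_0(3.6) + (-6)×L_1(3.6) + 1×L_2(3.6) + 4×L_3(3.6)
P(3.6) = 3.543012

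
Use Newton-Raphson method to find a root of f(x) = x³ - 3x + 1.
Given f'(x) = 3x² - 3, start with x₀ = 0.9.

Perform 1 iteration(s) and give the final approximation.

f(x) = x³ - 3x + 1
f'(x) = 3x² - 3
x₀ = 0.9

Newton-Raphson formula: x_{n+1} = x_n - f(x_n)/f'(x_n)

Iteration 1:
  f(0.900000) = -0.971000
  f'(0.900000) = -0.570000
  x_1 = 0.900000 - (-0.971000)/(-0.570000) = -0.803509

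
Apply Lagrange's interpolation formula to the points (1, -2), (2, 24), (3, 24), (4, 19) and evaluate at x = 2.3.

Lagrange interpolation formula:
P(x) = Σ yᵢ × Lᵢ(x)
where Lᵢ(x) = Π_{j≠i} (x - xⱼ)/(xᵢ - xⱼ)

L_0(2.3) = (2.3 - 2)/(1 - 2) × (2.3 - 3)/(1 - 3) × (2.3 - 4)/(1 - 4) = -0.059500
L_1(2.3) = (2.3 - 1)/(2 - 1) × (2.3 - 3)/(2 - 3) × (2.3 - 4)/(2 - 4) = 0.773500
L_2(2.3) = (2.3 - 1)/(3 - 1) × (2.3 - 2)/(3 - 2) × (2.3 - 4)/(3 - 4) = 0.331500
L_3(2.3) = (2.3 - 1)/(4 - 1) × (2.3 - 2)/(4 - 2) × (2.3 - 3)/(4 - 3) = -0.045500

P(2.3) = (-2)×L_0(2.3) + 24×L_1(2.3) + 24×L_2(2.3) + 19×L_3(2.3)
P(2.3) = 25.774500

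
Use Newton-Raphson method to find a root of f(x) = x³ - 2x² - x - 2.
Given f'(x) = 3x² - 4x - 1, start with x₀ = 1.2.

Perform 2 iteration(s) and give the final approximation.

f(x) = x³ - 2x² - x - 2
f'(x) = 3x² - 4x - 1
x₀ = 1.2

Newton-Raphson formula: x_{n+1} = x_n - f(x_n)/f'(x_n)

Iteration 1:
  f(1.200000) = -4.352000
  f'(1.200000) = -1.480000
  x_1 = 1.200000 - (-4.352000)/(-1.480000) = -1.740541
Iteration 2:
  f(-1.740541) = -11.591357
  f'(-1.740541) = 15.050606
  x_2 = -1.740541 - (-11.591357)/15.050606 = -0.970382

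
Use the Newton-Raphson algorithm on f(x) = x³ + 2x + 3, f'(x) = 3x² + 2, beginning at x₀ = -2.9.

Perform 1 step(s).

f(x) = x³ + 2x + 3
f'(x) = 3x² + 2
x₀ = -2.9

Newton-Raphson formula: x_{n+1} = x_n - f(x_n)/f'(x_n)

Iteration 1:
  f(-2.900000) = -27.189000
  f'(-2.900000) = 27.230000
  x_1 = -2.900000 - (-27.189000)/27.230000 = -1.901506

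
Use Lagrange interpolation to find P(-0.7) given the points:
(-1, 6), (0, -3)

Lagrange interpolation formula:
P(x) = Σ yᵢ × Lᵢ(x)
where Lᵢ(x) = Π_{j≠i} (x - xⱼ)/(xᵢ - xⱼ)

L_0(-0.7) = (-0.7 - 0)/(-1 - 0) = 0.700000
L_1(-0.7) = (-0.7 - (-1))/(0 - (-1)) = 0.300000

P(-0.7) = 6×L_0(-0.7) + (-3)×L_1(-0.7)
P(-0.7) = 3.300000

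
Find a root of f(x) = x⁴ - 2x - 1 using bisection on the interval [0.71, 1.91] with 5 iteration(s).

f(x) = x⁴ - 2x - 1
Initial interval: [0.71, 1.91]

Iteration 1:
  c_1 = (0.710000 + 1.910000)/2 = 1.310000
  f(c_1) = f(1.310000) = -0.675001
  f(a) × f(c) ≥ 0, new interval: [1.310000, 1.910000]
Iteration 2:
  c_2 = (1.310000 + 1.910000)/2 = 1.610000
  f(c_2) = f(1.610000) = 2.498982
  f(a) × f(c) < 0, new interval: [1.310000, 1.610000]
Iteration 3:
  c_3 = (1.310000 + 1.610000)/2 = 1.460000
  f(c_3) = f(1.460000) = 0.623719
  f(a) × f(c) < 0, new interval: [1.310000, 1.460000]
Iteration 4:
  c_4 = (1.310000 + 1.460000)/2 = 1.385000
  f(c_4) = f(1.385000) = -0.090413
  f(a) × f(c) ≥ 0, new interval: [1.385000, 1.460000]
Iteration 5:
  c_5 = (1.385000 + 1.460000)/2 = 1.422500
  f(c_5) = f(1.422500) = 0.249578
  f(a) × f(c) < 0, new interval: [1.385000, 1.422500]

After 5 iteration(s), the approximation is c_5 = 1.422500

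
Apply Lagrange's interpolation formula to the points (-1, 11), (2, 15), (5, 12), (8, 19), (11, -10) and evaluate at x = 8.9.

Lagrange interpolation formula:
P(x) = Σ yᵢ × Lᵢ(x)
where Lᵢ(x) = Π_{j≠i} (x - xⱼ)/(xᵢ - xⱼ)

L_0(8.9) = (8.9 - 2)/(-1 - 2) × (8.9 - 5)/(-1 - 5) × (8.9 - 8)/(-1 - 8) × (8.9 - 11)/(-1 - 11) = -0.026163
L_1(8.9) = (8.9 - (-1))/(2 - (-1)) × (8.9 - 5)/(2 - 5) × (8.9 - 8)/(2 - 8) × (8.9 - 11)/(2 - 11) = 0.150150
L_2(8.9) = (8.9 - (-1))/(5 - (-1)) × (8.9 - 2)/(5 - 2) × (8.9 - 8)/(5 - 8) × (8.9 - 11)/(5 - 11) = -0.398475
L_3(8.9) = (8.9 - (-1))/(8 - (-1)) × (8.9 - 2)/(8 - 2) × (8.9 - 5)/(8 - 5) × (8.9 - 11)/(8 - 11) = 1.151150
L_4(8.9) = (8.9 - (-1))/(11 - (-1)) × (8.9 - 2)/(11 - 2) × (8.9 - 5)/(11 - 5) × (8.9 - 8)/(11 - 8) = 0.123338

P(8.9) = 11×L_0(8.9) + 15×L_1(8.9) + 12×L_2(8.9) + 19×L_3(8.9) + (-10)×L_4(8.9)
P(8.9) = 17.821238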